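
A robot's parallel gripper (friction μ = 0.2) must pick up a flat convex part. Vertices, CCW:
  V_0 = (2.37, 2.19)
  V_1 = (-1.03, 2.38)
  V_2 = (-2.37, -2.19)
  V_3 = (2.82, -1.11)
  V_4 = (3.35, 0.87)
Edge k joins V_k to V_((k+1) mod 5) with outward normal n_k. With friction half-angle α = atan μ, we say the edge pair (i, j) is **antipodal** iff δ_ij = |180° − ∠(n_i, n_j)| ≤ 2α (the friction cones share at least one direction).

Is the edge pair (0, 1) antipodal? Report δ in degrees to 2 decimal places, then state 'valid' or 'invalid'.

α = atan 0.2 = 11.31°;  2α = 22.62°
edge 0: e_0 = (-3.40, +0.19);  n_0 = (+0.0558, +0.9984)
edge 1: e_1 = (-1.34, -4.57);  n_1 = (-0.9596, +0.2814)
∠(n_0, n_1) = 76.86°
δ = |180° − 76.86°| = 103.14°
103.14° > 2α = 22.62°  →  invalid

δ = 103.14°, invalid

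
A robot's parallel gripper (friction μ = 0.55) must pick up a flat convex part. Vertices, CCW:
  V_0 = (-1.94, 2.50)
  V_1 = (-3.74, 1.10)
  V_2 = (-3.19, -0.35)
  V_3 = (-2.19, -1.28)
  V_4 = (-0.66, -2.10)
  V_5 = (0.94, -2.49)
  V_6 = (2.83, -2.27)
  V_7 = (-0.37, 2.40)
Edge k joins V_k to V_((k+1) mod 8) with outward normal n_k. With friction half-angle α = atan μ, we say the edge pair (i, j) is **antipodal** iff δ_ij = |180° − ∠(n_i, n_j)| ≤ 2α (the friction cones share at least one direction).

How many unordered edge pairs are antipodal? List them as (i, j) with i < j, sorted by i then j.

α = atan 0.55 = 28.81°;  2α = 57.62°
n_0 = (-0.6139, +0.7894)
n_1 = (-0.9350, -0.3547)
n_2 = (-0.6810, -0.7323)
n_3 = (-0.4724, -0.8814)
n_4 = (-0.2368, -0.9716)
n_5 = (+0.1156, -0.9933)
n_6 = (+0.8249, +0.5653)
n_7 = (+0.0636, +0.9980)
  (0,1): δ = 107.10°  ·
  (0,2): δ = 80.80°  ·
  (0,3): δ = 66.06°  ·
  (0,4): δ = 51.57°  ✓
  (0,5): δ = 31.24°  ✓
  (0,6): δ = 86.54°  ·
  (0,7): δ = 138.48°  ·
  (1,2): δ = 153.70°  ·
  (1,3): δ = 138.96°  ·
  (1,4): δ = 124.47°  ·
  (1,5): δ = 104.13°  ·
  (1,6): δ = 13.65°  ✓
  (1,7): δ = 65.58°  ·
  (2,3): δ = 165.27°  ·
  (2,4): δ = 150.78°  ·
  (2,5): δ = 130.44°  ·
  (2,6): δ = 12.66°  ✓
  (2,7): δ = 39.28°  ✓
  (3,4): δ = 165.51°  ·
  (3,5): δ = 145.17°  ·
  (3,6): δ = 27.39°  ✓
  (3,7): δ = 24.54°  ✓
  (4,5): δ = 159.66°  ·
  (4,6): δ = 41.88°  ✓
  (4,7): δ = 10.05°  ✓
  (5,6): δ = 62.22°  ·
  (5,7): δ = 10.28°  ✓
  (6,7): δ = 128.06°  ·
antipodal pairs: 10

count = 10; pairs: (0,4), (0,5), (1,6), (2,6), (2,7), (3,6), (3,7), (4,6), (4,7), (5,7)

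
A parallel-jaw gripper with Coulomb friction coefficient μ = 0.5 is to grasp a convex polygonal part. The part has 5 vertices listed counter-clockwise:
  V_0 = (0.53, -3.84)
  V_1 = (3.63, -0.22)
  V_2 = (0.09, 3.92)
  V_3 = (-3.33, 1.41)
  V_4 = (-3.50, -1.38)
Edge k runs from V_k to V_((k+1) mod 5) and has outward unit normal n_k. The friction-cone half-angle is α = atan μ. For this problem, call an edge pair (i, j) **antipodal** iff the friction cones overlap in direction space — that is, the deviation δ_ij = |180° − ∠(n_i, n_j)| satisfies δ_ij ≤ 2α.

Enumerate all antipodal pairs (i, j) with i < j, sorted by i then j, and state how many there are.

count = 4; pairs: (0,2), (0,3), (1,3), (1,4)

α = atan 0.5 = 26.57°;  2α = 53.13°
n_0 = (+0.7596, -0.6504)
n_1 = (+0.7600, +0.6499)
n_2 = (-0.5917, +0.8062)
n_3 = (-0.9981, +0.0608)
n_4 = (-0.5210, -0.8535)
  (0,1): δ = 98.89°  ·
  (0,2): δ = 13.15°  ✓
  (0,3): δ = 37.09°  ✓
  (0,4): δ = 99.17°  ·
  (1,2): δ = 94.26°  ·
  (1,3): δ = 44.02°  ✓
  (1,4): δ = 18.07°  ✓
  (2,3): δ = 129.76°  ·
  (2,4): δ = 67.68°  ·
  (3,4): δ = 117.91°  ·
antipodal pairs: 4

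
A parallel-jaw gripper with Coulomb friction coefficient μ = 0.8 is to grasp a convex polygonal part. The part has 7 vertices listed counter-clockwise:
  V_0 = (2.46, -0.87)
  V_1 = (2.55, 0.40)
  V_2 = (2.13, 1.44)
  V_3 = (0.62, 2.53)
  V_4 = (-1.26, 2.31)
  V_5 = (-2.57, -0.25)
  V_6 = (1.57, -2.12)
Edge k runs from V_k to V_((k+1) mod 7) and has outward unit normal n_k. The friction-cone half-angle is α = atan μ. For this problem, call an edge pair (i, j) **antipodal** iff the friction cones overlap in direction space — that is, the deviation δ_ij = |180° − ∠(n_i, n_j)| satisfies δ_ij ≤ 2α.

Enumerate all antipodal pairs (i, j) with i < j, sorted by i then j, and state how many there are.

α = atan 0.8 = 38.66°;  2α = 77.32°
n_0 = (+0.9975, -0.0707)
n_1 = (+0.9272, +0.3745)
n_2 = (+0.5853, +0.8108)
n_3 = (-0.1162, +0.9932)
n_4 = (-0.8902, +0.4555)
n_5 = (-0.4116, -0.9113)
n_6 = (+0.8146, -0.5800)
  (0,1): δ = 153.96°  ·
  (0,2): δ = 121.77°  ·
  (0,3): δ = 79.27°  ·
  (0,4): δ = 23.05°  ✓
  (0,5): δ = 69.75°  ✓
  (0,6): δ = 148.60°  ·
  (1,2): δ = 147.81°  ·
  (1,3): δ = 105.32°  ·
  (1,4): δ = 49.09°  ✓
  (1,5): δ = 43.70°  ✓
  (1,6): δ = 122.56°  ·
  (2,3): δ = 137.50°  ·
  (2,4): δ = 81.28°  ·
  (2,5): δ = 11.52°  ✓
  (2,6): δ = 90.37°  ·
  (3,4): δ = 123.77°  ·
  (3,5): δ = 30.98°  ✓
  (3,6): δ = 47.87°  ✓
  (4,5): δ = 87.21°  ·
  (4,6): δ = 8.35°  ✓
  (5,6): δ = 101.14°  ·
antipodal pairs: 8

count = 8; pairs: (0,4), (0,5), (1,4), (1,5), (2,5), (3,5), (3,6), (4,6)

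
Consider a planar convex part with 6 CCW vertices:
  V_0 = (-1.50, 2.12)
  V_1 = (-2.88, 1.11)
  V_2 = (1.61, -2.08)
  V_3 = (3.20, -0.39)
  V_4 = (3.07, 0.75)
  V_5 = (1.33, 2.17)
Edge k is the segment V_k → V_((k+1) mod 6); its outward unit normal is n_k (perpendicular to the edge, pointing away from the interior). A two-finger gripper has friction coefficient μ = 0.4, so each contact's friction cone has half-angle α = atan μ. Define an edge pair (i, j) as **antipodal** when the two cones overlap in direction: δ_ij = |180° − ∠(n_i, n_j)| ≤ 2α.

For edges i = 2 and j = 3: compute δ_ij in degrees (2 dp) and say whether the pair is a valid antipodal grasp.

δ = 130.24°, invalid

α = atan 0.4 = 21.80°;  2α = 43.60°
edge 2: e_2 = (+1.59, +1.69);  n_2 = (+0.7283, -0.6852)
edge 3: e_3 = (-0.13, +1.14);  n_3 = (+0.9936, +0.1133)
∠(n_2, n_3) = 49.76°
δ = |180° − 49.76°| = 130.24°
130.24° > 2α = 43.60°  →  invalid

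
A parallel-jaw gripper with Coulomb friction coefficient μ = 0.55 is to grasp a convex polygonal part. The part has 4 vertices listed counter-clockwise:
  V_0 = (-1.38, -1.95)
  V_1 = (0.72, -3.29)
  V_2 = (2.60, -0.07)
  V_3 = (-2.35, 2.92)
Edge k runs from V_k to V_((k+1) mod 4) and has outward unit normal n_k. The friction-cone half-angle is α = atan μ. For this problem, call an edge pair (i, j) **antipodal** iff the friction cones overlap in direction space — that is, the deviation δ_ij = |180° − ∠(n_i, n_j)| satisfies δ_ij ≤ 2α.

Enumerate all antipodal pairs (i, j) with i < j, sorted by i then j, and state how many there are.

α = atan 0.55 = 28.81°;  2α = 57.62°
n_0 = (-0.5379, -0.8430)
n_1 = (+0.8636, -0.5042)
n_2 = (+0.5170, +0.8560)
n_3 = (-0.9807, -0.1953)
  (0,1): δ = 87.74°  ·
  (0,2): δ = 1.41°  ✓
  (0,3): δ = 133.81°  ·
  (1,2): δ = 90.86°  ·
  (1,3): δ = 41.54°  ✓
  (2,3): δ = 47.60°  ✓
antipodal pairs: 3

count = 3; pairs: (0,2), (1,3), (2,3)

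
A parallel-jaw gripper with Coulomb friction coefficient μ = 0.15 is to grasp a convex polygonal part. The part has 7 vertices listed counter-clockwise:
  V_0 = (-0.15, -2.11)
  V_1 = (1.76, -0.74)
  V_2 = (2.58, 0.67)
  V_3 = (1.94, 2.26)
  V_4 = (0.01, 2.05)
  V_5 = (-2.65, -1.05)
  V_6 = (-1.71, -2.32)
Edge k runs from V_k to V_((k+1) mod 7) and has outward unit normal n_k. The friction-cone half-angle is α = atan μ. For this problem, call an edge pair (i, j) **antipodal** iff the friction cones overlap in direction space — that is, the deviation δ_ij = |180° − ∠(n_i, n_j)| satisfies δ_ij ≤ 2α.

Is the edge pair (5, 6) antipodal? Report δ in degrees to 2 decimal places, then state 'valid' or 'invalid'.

α = atan 0.15 = 8.53°;  2α = 17.06°
edge 5: e_5 = (+0.94, -1.27);  n_5 = (-0.8038, -0.5949)
edge 6: e_6 = (+1.56, +0.21);  n_6 = (+0.1334, -0.9911)
∠(n_5, n_6) = 61.16°
δ = |180° − 61.16°| = 118.84°
118.84° > 2α = 17.06°  →  invalid

δ = 118.84°, invalid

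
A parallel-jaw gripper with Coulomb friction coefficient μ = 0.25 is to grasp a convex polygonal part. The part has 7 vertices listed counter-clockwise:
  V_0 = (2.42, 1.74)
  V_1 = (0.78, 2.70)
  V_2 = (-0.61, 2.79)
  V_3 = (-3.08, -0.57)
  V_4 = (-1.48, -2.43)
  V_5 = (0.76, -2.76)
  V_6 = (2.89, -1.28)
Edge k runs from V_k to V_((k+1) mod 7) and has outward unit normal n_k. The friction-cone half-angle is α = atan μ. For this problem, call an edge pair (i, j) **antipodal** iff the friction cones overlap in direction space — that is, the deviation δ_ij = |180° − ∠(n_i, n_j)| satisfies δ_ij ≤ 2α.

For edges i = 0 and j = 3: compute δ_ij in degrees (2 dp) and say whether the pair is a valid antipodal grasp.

α = atan 0.25 = 14.04°;  2α = 28.07°
edge 0: e_0 = (-1.64, +0.96);  n_0 = (+0.5052, +0.8630)
edge 3: e_3 = (+1.60, -1.86);  n_3 = (-0.7581, -0.6521)
∠(n_0, n_3) = 161.05°
δ = |180° − 161.05°| = 18.95°
18.95° ≤ 2α = 28.07°  →  valid

δ = 18.95°, valid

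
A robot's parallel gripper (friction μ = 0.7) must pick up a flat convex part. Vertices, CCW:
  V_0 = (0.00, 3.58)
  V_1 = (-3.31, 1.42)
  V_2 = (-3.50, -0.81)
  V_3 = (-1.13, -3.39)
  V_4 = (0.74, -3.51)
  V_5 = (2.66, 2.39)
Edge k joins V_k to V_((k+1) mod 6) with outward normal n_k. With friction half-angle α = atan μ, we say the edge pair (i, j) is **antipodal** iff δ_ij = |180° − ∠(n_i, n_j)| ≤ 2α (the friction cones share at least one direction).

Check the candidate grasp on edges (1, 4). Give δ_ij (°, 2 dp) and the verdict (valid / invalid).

α = atan 0.7 = 34.99°;  2α = 69.98°
edge 1: e_1 = (-0.19, -2.23);  n_1 = (-0.9964, +0.0849)
edge 4: e_4 = (+1.92, +5.90);  n_4 = (+0.9509, -0.3095)
∠(n_1, n_4) = 166.84°
δ = |180° − 166.84°| = 13.16°
13.16° ≤ 2α = 69.98°  →  valid

δ = 13.16°, valid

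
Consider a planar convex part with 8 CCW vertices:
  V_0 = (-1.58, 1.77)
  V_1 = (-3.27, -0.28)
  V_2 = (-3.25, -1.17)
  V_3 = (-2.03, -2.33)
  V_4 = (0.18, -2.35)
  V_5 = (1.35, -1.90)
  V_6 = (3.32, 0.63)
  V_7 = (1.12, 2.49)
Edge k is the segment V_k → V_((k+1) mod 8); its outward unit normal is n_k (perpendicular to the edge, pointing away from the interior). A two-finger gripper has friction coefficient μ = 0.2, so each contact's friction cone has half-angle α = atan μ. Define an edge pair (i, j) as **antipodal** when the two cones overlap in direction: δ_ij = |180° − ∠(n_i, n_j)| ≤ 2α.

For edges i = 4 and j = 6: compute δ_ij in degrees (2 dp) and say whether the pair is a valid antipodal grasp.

α = atan 0.2 = 11.31°;  2α = 22.62°
edge 4: e_4 = (+1.17, +0.45);  n_4 = (+0.3590, -0.9333)
edge 6: e_6 = (-2.20, +1.86);  n_6 = (+0.6456, +0.7636)
∠(n_4, n_6) = 118.75°
δ = |180° − 118.75°| = 61.25°
61.25° > 2α = 22.62°  →  invalid

δ = 61.25°, invalid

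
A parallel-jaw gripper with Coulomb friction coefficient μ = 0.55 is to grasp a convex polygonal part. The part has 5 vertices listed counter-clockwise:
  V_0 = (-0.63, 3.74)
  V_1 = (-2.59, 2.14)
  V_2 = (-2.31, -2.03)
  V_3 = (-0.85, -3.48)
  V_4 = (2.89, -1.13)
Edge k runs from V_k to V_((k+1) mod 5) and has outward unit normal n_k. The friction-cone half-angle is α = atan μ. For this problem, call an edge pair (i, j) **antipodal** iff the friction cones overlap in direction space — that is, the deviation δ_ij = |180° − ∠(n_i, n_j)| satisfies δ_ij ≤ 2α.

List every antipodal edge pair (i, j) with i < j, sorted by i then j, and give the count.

count = 3; pairs: (0,3), (1,4), (2,4)

α = atan 0.55 = 28.81°;  2α = 57.62°
n_0 = (-0.6324, +0.7747)
n_1 = (-0.9978, -0.0670)
n_2 = (-0.7047, -0.7095)
n_3 = (+0.5320, -0.8467)
n_4 = (+0.8105, +0.5858)
  (0,1): δ = 125.38°  ·
  (0,2): δ = 84.03°  ·
  (0,3): δ = 7.08°  ✓
  (0,4): δ = 86.63°  ·
  (1,2): δ = 138.64°  ·
  (1,3): δ = 61.70°  ·
  (1,4): δ = 32.02°  ✓
  (2,3): δ = 103.05°  ·
  (2,4): δ = 9.34°  ✓
  (3,4): δ = 86.28°  ·
antipodal pairs: 3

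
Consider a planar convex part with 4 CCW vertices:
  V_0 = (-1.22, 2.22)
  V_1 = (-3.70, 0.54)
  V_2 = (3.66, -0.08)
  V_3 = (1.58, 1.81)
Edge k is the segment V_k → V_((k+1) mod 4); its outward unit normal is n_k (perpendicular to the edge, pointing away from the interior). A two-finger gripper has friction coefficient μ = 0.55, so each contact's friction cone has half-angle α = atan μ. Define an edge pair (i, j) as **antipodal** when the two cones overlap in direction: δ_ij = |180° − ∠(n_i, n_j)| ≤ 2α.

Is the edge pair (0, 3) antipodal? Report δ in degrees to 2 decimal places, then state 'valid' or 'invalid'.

α = atan 0.55 = 28.81°;  2α = 57.62°
edge 0: e_0 = (-2.48, -1.68);  n_0 = (-0.5608, +0.8279)
edge 3: e_3 = (-2.80, +0.41);  n_3 = (+0.1449, +0.9894)
∠(n_0, n_3) = 42.45°
δ = |180° − 42.45°| = 137.55°
137.55° > 2α = 57.62°  →  invalid

δ = 137.55°, invalid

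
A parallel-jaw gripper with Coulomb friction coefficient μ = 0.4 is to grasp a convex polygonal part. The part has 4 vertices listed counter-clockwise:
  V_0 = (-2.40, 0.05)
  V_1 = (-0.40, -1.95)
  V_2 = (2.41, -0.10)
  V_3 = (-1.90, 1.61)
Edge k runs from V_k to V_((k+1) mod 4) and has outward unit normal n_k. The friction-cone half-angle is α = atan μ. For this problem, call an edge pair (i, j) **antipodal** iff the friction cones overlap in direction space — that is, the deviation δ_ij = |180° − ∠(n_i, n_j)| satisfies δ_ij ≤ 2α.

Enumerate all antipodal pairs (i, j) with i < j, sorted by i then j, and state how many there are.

α = atan 0.4 = 21.80°;  2α = 43.60°
n_0 = (-0.7071, -0.7071)
n_1 = (+0.5499, -0.8352)
n_2 = (+0.3688, +0.9295)
n_3 = (-0.9523, +0.3052)
  (0,1): δ = 101.64°  ·
  (0,2): δ = 23.36°  ✓
  (0,3): δ = 117.23°  ·
  (1,2): δ = 55.00°  ·
  (1,3): δ = 38.87°  ✓
  (2,3): δ = 86.13°  ·
antipodal pairs: 2

count = 2; pairs: (0,2), (1,3)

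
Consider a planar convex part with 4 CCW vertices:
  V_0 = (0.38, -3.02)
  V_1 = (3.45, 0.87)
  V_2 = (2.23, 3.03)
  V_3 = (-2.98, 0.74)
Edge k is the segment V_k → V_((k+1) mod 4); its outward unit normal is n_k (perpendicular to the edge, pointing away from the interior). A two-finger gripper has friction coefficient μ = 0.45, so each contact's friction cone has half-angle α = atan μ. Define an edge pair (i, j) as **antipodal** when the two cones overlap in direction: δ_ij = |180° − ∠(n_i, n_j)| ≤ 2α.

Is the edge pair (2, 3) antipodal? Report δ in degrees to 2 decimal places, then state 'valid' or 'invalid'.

δ = 71.94°, invalid

α = atan 0.45 = 24.23°;  2α = 48.46°
edge 2: e_2 = (-5.21, -2.29);  n_2 = (-0.4024, +0.9155)
edge 3: e_3 = (+3.36, -3.76);  n_3 = (-0.7457, -0.6663)
∠(n_2, n_3) = 108.06°
δ = |180° − 108.06°| = 71.94°
71.94° > 2α = 48.46°  →  invalid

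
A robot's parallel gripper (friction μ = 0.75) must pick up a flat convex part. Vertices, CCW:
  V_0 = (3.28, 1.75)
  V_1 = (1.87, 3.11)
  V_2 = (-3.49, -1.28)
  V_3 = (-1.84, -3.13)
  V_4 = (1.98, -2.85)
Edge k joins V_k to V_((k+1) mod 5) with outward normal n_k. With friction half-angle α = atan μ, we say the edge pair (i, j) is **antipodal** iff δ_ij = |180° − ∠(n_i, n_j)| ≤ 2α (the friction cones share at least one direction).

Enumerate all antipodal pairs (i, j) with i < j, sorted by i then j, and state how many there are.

α = atan 0.75 = 36.87°;  2α = 73.74°
n_0 = (+0.6942, +0.7198)
n_1 = (-0.6336, +0.7736)
n_2 = (-0.7463, -0.6656)
n_3 = (+0.0731, -0.9973)
n_4 = (+0.9623, -0.2720)
  (0,1): δ = 96.72°  ·
  (0,2): δ = 4.30°  ✓
  (0,3): δ = 48.16°  ✓
  (0,4): δ = 118.19°  ·
  (1,2): δ = 87.59°  ·
  (1,3): δ = 35.13°  ✓
  (1,4): δ = 34.90°  ✓
  (2,3): δ = 127.54°  ·
  (2,4): δ = 57.51°  ✓
  (3,4): δ = 109.97°  ·
antipodal pairs: 5

count = 5; pairs: (0,2), (0,3), (1,3), (1,4), (2,4)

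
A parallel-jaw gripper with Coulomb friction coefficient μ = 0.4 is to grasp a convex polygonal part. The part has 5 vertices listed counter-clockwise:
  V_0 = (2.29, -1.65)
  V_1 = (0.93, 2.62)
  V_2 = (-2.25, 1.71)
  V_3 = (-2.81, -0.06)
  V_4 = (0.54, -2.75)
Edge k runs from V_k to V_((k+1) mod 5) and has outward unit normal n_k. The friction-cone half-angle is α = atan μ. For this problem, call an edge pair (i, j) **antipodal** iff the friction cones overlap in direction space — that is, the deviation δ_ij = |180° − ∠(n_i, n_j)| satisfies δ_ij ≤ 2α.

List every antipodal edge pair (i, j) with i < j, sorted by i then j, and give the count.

count = 4; pairs: (0,2), (0,3), (1,4), (2,4)

α = atan 0.4 = 21.80°;  2α = 43.60°
n_0 = (+0.9528, +0.3035)
n_1 = (-0.2751, +0.9614)
n_2 = (-0.9534, +0.3016)
n_3 = (-0.6261, -0.7797)
n_4 = (+0.5322, -0.8466)
  (0,1): δ = 91.70°  ·
  (0,2): δ = 35.22°  ✓
  (0,3): δ = 33.57°  ✓
  (0,4): δ = 104.49°  ·
  (1,2): δ = 123.53°  ·
  (1,3): δ = 54.73°  ·
  (1,4): δ = 16.18°  ✓
  (2,3): δ = 111.21°  ·
  (2,4): δ = 40.29°  ✓
  (3,4): δ = 109.08°  ·
antipodal pairs: 4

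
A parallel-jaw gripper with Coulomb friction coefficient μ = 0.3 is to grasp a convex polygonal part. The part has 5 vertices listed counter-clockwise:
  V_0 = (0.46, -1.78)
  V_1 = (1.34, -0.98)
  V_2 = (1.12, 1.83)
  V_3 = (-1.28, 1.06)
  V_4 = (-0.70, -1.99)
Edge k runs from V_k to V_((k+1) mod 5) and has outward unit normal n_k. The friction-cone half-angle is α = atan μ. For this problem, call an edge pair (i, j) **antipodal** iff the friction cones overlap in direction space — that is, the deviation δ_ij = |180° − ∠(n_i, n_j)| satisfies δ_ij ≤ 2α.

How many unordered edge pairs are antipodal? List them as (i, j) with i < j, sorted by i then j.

count = 3; pairs: (0,2), (1,3), (2,4)

α = atan 0.3 = 16.70°;  2α = 33.40°
n_0 = (+0.6727, -0.7399)
n_1 = (+0.9969, +0.0781)
n_2 = (-0.3055, +0.9522)
n_3 = (-0.9824, -0.1868)
n_4 = (+0.1781, -0.9840)
  (0,1): δ = 127.80°  ·
  (0,2): δ = 24.49°  ✓
  (0,3): δ = 58.49°  ·
  (0,4): δ = 147.99°  ·
  (1,2): δ = 76.69°  ·
  (1,3): δ = 6.29°  ✓
  (1,4): δ = 95.78°  ·
  (2,3): δ = 97.02°  ·
  (2,4): δ = 7.53°  ✓
  (3,4): δ = 90.51°  ·
antipodal pairs: 3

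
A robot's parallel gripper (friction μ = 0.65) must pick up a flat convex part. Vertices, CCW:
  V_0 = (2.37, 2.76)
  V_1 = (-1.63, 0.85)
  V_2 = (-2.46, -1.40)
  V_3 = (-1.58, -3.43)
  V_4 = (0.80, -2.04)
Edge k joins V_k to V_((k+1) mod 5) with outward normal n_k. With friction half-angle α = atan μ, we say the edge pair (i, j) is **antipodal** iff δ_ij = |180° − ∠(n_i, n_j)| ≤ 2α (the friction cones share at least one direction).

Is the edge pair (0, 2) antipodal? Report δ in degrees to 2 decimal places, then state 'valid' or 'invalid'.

α = atan 0.65 = 33.02°;  2α = 66.05°
edge 0: e_0 = (-4.00, -1.91);  n_0 = (-0.4309, +0.9024)
edge 2: e_2 = (+0.88, -2.03);  n_2 = (-0.9175, -0.3977)
∠(n_0, n_2) = 87.91°
δ = |180° − 87.91°| = 92.09°
92.09° > 2α = 66.05°  →  invalid

δ = 92.09°, invalid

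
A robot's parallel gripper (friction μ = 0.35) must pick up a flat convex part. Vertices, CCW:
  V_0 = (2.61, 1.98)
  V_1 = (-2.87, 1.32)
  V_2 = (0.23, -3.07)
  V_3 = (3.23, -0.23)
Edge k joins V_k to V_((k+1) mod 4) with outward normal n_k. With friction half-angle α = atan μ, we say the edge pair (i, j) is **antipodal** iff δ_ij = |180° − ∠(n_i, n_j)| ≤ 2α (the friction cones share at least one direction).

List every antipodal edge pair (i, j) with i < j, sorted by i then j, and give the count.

count = 2; pairs: (0,2), (1,3)

α = atan 0.35 = 19.29°;  2α = 38.58°
n_0 = (-0.1196, +0.9928)
n_1 = (-0.8169, -0.5768)
n_2 = (+0.6875, -0.7262)
n_3 = (+0.9628, +0.2701)
  (0,1): δ = 61.64°  ·
  (0,2): δ = 36.56°  ✓
  (0,3): δ = 98.80°  ·
  (1,2): δ = 81.80°  ·
  (1,3): δ = 19.56°  ✓
  (2,3): δ = 117.76°  ·
antipodal pairs: 2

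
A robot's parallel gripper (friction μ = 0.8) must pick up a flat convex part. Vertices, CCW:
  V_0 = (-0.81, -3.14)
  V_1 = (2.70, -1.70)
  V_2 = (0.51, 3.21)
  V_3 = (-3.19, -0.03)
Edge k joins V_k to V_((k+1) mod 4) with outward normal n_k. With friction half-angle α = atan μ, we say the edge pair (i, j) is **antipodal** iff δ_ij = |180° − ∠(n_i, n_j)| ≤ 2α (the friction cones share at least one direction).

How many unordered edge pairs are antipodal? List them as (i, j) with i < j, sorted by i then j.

α = atan 0.8 = 38.66°;  2α = 77.32°
n_0 = (+0.3796, -0.9252)
n_1 = (+0.9133, +0.4073)
n_2 = (-0.6588, +0.7523)
n_3 = (-0.7941, -0.6077)
  (0,1): δ = 88.27°  ·
  (0,2): δ = 18.90°  ✓
  (0,3): δ = 105.12°  ·
  (1,2): δ = 72.83°  ✓
  (1,3): δ = 13.39°  ✓
  (2,3): δ = 93.78°  ·
antipodal pairs: 3

count = 3; pairs: (0,2), (1,2), (1,3)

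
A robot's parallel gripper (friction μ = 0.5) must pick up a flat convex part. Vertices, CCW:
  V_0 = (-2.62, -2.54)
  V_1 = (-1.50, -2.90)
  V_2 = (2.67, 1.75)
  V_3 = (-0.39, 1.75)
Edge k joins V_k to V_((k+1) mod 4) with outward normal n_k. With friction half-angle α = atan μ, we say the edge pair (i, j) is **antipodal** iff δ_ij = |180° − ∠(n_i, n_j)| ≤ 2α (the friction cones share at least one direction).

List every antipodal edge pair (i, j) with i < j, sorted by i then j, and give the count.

count = 3; pairs: (0,2), (1,2), (1,3)

α = atan 0.5 = 26.57°;  2α = 53.13°
n_0 = (-0.3060, -0.9520)
n_1 = (+0.7445, -0.6676)
n_2 = (+0.0000, +1.0000)
n_3 = (-0.8873, +0.4612)
  (0,1): δ = 114.07°  ·
  (0,2): δ = 17.82°  ✓
  (0,3): δ = 80.35°  ·
  (1,2): δ = 48.12°  ✓
  (1,3): δ = 14.42°  ✓
  (2,3): δ = 117.47°  ·
antipodal pairs: 3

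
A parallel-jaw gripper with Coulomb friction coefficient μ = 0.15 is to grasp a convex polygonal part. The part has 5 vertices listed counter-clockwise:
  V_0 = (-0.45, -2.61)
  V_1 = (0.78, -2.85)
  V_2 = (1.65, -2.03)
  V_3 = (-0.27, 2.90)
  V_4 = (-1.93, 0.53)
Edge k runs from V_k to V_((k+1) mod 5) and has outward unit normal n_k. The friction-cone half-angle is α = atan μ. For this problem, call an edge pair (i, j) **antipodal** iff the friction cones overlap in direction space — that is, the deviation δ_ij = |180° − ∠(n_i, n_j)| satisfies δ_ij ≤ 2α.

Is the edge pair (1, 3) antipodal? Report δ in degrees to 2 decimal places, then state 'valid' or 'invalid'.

α = atan 0.15 = 8.53°;  2α = 17.06°
edge 1: e_1 = (+0.87, +0.82);  n_1 = (+0.6859, -0.7277)
edge 3: e_3 = (-1.66, -2.37);  n_3 = (-0.8191, +0.5737)
∠(n_1, n_3) = 168.31°
δ = |180° − 168.31°| = 11.69°
11.69° ≤ 2α = 17.06°  →  valid

δ = 11.69°, valid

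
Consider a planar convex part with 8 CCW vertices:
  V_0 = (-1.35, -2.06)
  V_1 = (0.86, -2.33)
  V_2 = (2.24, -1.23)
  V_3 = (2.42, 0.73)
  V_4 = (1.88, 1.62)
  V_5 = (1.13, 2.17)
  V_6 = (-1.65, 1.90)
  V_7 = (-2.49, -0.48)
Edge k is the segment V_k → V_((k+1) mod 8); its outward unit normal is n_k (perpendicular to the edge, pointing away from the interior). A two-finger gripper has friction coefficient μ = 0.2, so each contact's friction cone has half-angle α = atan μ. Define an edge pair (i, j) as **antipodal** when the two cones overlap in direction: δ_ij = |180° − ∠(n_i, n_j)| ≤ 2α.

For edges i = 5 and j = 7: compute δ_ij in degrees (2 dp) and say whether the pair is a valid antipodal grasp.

α = atan 0.2 = 11.31°;  2α = 22.62°
edge 5: e_5 = (-2.78, -0.27);  n_5 = (-0.0967, +0.9953)
edge 7: e_7 = (+1.14, -1.58);  n_7 = (-0.8109, -0.5851)
∠(n_5, n_7) = 120.26°
δ = |180° − 120.26°| = 59.74°
59.74° > 2α = 22.62°  →  invalid

δ = 59.74°, invalid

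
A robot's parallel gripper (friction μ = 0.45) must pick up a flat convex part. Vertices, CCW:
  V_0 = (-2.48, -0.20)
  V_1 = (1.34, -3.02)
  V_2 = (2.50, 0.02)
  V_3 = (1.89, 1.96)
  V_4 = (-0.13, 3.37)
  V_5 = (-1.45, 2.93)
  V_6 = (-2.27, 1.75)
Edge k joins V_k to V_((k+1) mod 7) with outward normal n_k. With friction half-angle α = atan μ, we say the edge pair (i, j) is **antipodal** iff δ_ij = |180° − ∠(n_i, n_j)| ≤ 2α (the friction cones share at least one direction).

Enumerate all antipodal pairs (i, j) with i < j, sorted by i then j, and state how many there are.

α = atan 0.45 = 24.23°;  2α = 48.46°
n_0 = (-0.5939, -0.8045)
n_1 = (+0.9343, -0.3565)
n_2 = (+0.9540, +0.3000)
n_3 = (+0.5724, +0.8200)
n_4 = (-0.3162, +0.9487)
n_5 = (-0.8212, +0.5707)
n_6 = (-0.9943, +0.1071)
  (0,1): δ = 74.45°  ·
  (0,2): δ = 36.11°  ✓
  (0,3): δ = 1.52°  ✓
  (0,4): δ = 54.87°  ·
  (0,5): δ = 91.64°  ·
  (0,6): δ = 120.29°  ·
  (1,2): δ = 141.66°  ·
  (1,3): δ = 104.03°  ·
  (1,4): δ = 50.68°  ·
  (1,5): δ = 13.91°  ✓
  (1,6): δ = 14.74°  ✓
  (2,3): δ = 142.37°  ·
  (2,4): δ = 89.02°  ·
  (2,5): δ = 52.25°  ·
  (2,6): δ = 23.60°  ✓
  (3,4): δ = 126.65°  ·
  (3,5): δ = 89.88°  ·
  (3,6): δ = 61.23°  ·
  (4,5): δ = 143.23°  ·
  (4,6): δ = 114.58°  ·
  (5,6): δ = 151.35°  ·
antipodal pairs: 5

count = 5; pairs: (0,2), (0,3), (1,5), (1,6), (2,6)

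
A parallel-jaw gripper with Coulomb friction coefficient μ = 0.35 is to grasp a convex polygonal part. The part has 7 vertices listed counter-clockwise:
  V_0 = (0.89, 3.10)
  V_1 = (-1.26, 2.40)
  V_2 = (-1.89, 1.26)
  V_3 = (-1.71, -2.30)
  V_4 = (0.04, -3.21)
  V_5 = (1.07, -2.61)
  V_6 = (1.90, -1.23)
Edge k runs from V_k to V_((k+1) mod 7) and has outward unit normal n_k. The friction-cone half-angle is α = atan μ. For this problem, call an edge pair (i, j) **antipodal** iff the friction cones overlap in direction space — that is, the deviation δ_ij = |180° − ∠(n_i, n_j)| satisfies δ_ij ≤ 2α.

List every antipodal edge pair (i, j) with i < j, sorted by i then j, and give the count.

α = atan 0.35 = 19.29°;  2α = 38.58°
n_0 = (-0.3096, +0.9509)
n_1 = (-0.8752, +0.4837)
n_2 = (-0.9987, -0.0505)
n_3 = (-0.4614, -0.8872)
n_4 = (+0.5033, -0.8641)
n_5 = (+0.8569, -0.5154)
n_6 = (+0.9739, +0.2272)
  (0,1): δ = 136.96°  ·
  (0,2): δ = 105.14°  ·
  (0,3): δ = 45.51°  ·
  (0,4): δ = 12.19°  ✓
  (0,5): δ = 40.94°  ·
  (0,6): δ = 85.10°  ·
  (1,2): δ = 148.18°  ·
  (1,3): δ = 88.55°  ·
  (1,4): δ = 30.85°  ✓
  (1,5): δ = 2.10°  ✓
  (1,6): δ = 42.06°  ·
  (2,3): δ = 120.37°  ·
  (2,4): δ = 62.67°  ·
  (2,5): δ = 33.92°  ✓
  (2,6): δ = 10.24°  ✓
  (3,4): δ = 122.30°  ·
  (3,5): δ = 93.55°  ·
  (3,6): δ = 49.40°  ·
  (4,5): δ = 151.25°  ·
  (4,6): δ = 107.09°  ·
  (5,6): δ = 135.85°  ·
antipodal pairs: 5

count = 5; pairs: (0,4), (1,4), (1,5), (2,5), (2,6)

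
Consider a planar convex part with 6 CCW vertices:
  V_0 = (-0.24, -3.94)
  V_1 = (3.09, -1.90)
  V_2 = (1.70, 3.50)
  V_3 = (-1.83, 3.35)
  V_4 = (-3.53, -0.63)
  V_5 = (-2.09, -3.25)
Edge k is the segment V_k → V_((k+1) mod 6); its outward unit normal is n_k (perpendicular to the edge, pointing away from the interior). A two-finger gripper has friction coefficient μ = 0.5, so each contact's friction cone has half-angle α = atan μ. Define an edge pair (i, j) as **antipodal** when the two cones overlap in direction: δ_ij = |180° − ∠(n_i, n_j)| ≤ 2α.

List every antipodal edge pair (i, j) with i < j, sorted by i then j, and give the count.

α = atan 0.5 = 26.57°;  2α = 53.13°
n_0 = (+0.5224, -0.8527)
n_1 = (+0.9684, +0.2493)
n_2 = (-0.0425, +0.9991)
n_3 = (-0.9196, +0.3928)
n_4 = (-0.8764, -0.4817)
n_5 = (-0.3495, -0.9370)
  (0,1): δ = 107.06°  ·
  (0,2): δ = 29.06°  ✓
  (0,3): δ = 35.38°  ✓
  (0,4): δ = 87.30°  ·
  (0,5): δ = 128.05°  ·
  (1,2): δ = 102.00°  ·
  (1,3): δ = 37.56°  ✓
  (1,4): δ = 14.36°  ✓
  (1,5): δ = 55.11°  ·
  (2,3): δ = 115.56°  ·
  (2,4): δ = 63.64°  ·
  (2,5): δ = 22.89°  ✓
  (3,4): δ = 128.08°  ·
  (3,5): δ = 87.33°  ·
  (4,5): δ = 139.25°  ·
antipodal pairs: 5

count = 5; pairs: (0,2), (0,3), (1,3), (1,4), (2,5)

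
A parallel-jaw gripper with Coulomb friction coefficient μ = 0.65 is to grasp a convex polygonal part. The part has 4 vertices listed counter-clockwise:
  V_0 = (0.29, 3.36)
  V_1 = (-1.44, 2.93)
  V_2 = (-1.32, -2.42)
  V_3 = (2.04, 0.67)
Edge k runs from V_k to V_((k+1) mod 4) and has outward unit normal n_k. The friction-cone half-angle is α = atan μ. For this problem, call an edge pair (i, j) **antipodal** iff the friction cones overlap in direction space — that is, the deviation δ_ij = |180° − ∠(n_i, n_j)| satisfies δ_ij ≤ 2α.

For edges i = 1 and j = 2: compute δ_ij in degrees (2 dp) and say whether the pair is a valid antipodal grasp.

δ = 48.68°, valid

α = atan 0.65 = 33.02°;  2α = 66.05°
edge 1: e_1 = (+0.12, -5.35);  n_1 = (-0.9997, -0.0224)
edge 2: e_2 = (+3.36, +3.09);  n_2 = (+0.6769, -0.7361)
∠(n_1, n_2) = 131.32°
δ = |180° − 131.32°| = 48.68°
48.68° ≤ 2α = 66.05°  →  valid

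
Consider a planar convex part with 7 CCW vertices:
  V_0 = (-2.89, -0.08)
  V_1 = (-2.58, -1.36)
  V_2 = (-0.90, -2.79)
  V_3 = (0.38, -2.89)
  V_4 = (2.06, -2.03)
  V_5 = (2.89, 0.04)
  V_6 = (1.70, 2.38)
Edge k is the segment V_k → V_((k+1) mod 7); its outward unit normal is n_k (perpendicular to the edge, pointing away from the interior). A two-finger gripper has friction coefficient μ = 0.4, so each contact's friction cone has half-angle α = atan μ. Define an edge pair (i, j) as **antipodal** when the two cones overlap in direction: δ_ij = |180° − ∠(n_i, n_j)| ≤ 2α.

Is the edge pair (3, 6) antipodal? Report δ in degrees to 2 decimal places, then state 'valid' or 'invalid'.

δ = 1.08°, valid

α = atan 0.4 = 21.80°;  2α = 43.60°
edge 3: e_3 = (+1.68, +0.86);  n_3 = (+0.4557, -0.8901)
edge 6: e_6 = (-4.59, -2.46);  n_6 = (-0.4724, +0.8814)
∠(n_3, n_6) = 178.92°
δ = |180° − 178.92°| = 1.08°
1.08° ≤ 2α = 43.60°  →  valid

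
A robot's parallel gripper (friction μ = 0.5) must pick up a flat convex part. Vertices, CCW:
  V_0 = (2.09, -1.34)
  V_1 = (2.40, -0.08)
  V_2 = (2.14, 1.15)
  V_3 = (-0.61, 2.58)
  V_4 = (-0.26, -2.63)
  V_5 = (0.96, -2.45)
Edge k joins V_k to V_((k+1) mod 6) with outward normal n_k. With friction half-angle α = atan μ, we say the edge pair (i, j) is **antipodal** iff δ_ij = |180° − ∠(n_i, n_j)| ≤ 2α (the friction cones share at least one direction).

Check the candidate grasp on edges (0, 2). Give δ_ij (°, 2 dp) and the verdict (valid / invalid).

δ = 103.65°, invalid

α = atan 0.5 = 26.57°;  2α = 53.13°
edge 0: e_0 = (+0.31, +1.26);  n_0 = (+0.9710, -0.2389)
edge 2: e_2 = (-2.75, +1.43);  n_2 = (+0.4614, +0.8872)
∠(n_0, n_2) = 76.35°
δ = |180° − 76.35°| = 103.65°
103.65° > 2α = 53.13°  →  invalid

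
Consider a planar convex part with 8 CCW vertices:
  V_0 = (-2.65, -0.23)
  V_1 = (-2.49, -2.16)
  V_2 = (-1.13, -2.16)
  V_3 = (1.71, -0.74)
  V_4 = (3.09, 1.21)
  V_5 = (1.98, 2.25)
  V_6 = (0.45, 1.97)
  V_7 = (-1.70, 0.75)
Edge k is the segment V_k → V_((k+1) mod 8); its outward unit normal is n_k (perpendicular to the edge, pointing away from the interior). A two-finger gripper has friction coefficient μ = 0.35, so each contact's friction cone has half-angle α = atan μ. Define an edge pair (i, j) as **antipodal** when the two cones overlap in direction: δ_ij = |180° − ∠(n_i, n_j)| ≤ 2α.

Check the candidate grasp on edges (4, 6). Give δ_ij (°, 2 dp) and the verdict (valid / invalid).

α = atan 0.35 = 19.29°;  2α = 38.58°
edge 4: e_4 = (-1.11, +1.04);  n_4 = (+0.6837, +0.7297)
edge 6: e_6 = (-2.15, -1.22);  n_6 = (-0.4935, +0.8697)
∠(n_4, n_6) = 72.71°
δ = |180° − 72.71°| = 107.29°
107.29° > 2α = 38.58°  →  invalid

δ = 107.29°, invalid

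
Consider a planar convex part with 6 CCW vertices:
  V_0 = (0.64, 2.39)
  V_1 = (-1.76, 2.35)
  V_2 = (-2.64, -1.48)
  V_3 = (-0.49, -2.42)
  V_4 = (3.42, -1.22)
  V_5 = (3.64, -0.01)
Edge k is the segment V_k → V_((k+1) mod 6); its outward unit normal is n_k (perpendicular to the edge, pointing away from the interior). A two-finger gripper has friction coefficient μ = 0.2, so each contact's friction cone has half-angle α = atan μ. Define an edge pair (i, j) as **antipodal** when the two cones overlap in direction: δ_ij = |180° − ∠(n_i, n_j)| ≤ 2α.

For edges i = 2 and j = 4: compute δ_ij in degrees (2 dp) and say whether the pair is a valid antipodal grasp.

α = atan 0.2 = 11.31°;  2α = 22.62°
edge 2: e_2 = (+2.15, -0.94);  n_2 = (-0.4006, -0.9163)
edge 4: e_4 = (+0.22, +1.21);  n_4 = (+0.9839, -0.1789)
∠(n_2, n_4) = 103.31°
δ = |180° − 103.31°| = 76.69°
76.69° > 2α = 22.62°  →  invalid

δ = 76.69°, invalid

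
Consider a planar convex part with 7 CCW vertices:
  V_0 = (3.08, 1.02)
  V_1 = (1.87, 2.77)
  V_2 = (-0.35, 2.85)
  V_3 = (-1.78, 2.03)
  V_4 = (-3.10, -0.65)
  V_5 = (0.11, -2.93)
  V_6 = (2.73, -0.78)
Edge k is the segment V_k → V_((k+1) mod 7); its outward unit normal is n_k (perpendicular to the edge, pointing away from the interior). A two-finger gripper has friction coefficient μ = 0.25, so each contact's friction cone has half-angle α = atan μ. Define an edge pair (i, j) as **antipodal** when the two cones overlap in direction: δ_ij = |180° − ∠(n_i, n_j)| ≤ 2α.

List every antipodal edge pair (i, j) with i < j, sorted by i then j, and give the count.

count = 4; pairs: (0,4), (2,5), (3,5), (3,6)

α = atan 0.25 = 14.04°;  2α = 28.07°
n_0 = (+0.8225, +0.5687)
n_1 = (+0.0360, +0.9994)
n_2 = (-0.4974, +0.8675)
n_3 = (-0.8971, +0.4418)
n_4 = (-0.5791, -0.8153)
n_5 = (+0.6344, -0.7730)
n_6 = (+0.9816, -0.1909)
  (0,1): δ = 126.72°  ·
  (0,2): δ = 94.83°  ·
  (0,3): δ = 60.88°  ·
  (0,4): δ = 19.95°  ✓
  (0,5): δ = 94.71°  ·
  (0,6): δ = 134.34°  ·
  (1,2): δ = 148.11°  ·
  (1,3): δ = 114.16°  ·
  (1,4): δ = 33.32°  ·
  (1,5): δ = 41.44°  ·
  (1,6): δ = 81.06°  ·
  (2,3): δ = 146.05°  ·
  (2,4): δ = 65.22°  ·
  (2,5): δ = 9.54°  ✓
  (2,6): δ = 49.17°  ·
  (3,4): δ = 99.16°  ·
  (3,5): δ = 24.41°  ✓
  (3,6): δ = 15.22°  ✓
  (4,5): δ = 105.24°  ·
  (4,6): δ = 65.62°  ·
  (5,6): δ = 140.38°  ·
antipodal pairs: 4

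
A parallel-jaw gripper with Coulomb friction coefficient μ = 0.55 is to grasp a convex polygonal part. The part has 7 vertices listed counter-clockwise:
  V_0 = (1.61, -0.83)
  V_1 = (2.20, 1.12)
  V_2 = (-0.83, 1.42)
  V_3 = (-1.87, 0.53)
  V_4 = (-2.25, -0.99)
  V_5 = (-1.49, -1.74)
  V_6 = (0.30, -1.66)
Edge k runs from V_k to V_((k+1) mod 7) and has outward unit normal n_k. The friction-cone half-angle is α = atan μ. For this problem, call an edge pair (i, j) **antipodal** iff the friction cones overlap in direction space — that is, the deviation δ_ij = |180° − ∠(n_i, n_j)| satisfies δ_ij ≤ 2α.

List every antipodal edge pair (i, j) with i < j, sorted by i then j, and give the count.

count = 8; pairs: (0,2), (0,3), (1,4), (1,5), (1,6), (2,5), (2,6), (3,6)

α = atan 0.55 = 28.81°;  2α = 57.62°
n_0 = (+0.9571, -0.2896)
n_1 = (+0.0985, +0.9951)
n_2 = (-0.6502, +0.7598)
n_3 = (-0.9701, +0.2425)
n_4 = (-0.7024, -0.7118)
n_5 = (+0.0446, -0.9990)
n_6 = (+0.5352, -0.8447)
  (0,1): δ = 78.82°  ·
  (0,2): δ = 32.61°  ✓
  (0,3): δ = 2.80°  ✓
  (0,4): δ = 62.21°  ·
  (0,5): δ = 109.39°  ·
  (0,6): δ = 139.19°  ·
  (1,2): δ = 133.79°  ·
  (1,3): δ = 98.38°  ·
  (1,4): δ = 38.97°  ✓
  (1,5): δ = 8.21°  ✓
  (1,6): δ = 38.01°  ✓
  (2,3): δ = 144.59°  ·
  (2,4): δ = 85.18°  ·
  (2,5): δ = 38.00°  ✓
  (2,6): δ = 8.20°  ✓
  (3,4): δ = 120.58°  ·
  (3,5): δ = 73.40°  ·
  (3,6): δ = 43.61°  ✓
  (4,5): δ = 132.82°  ·
  (4,6): δ = 103.02°  ·
  (5,6): δ = 150.20°  ·
antipodal pairs: 8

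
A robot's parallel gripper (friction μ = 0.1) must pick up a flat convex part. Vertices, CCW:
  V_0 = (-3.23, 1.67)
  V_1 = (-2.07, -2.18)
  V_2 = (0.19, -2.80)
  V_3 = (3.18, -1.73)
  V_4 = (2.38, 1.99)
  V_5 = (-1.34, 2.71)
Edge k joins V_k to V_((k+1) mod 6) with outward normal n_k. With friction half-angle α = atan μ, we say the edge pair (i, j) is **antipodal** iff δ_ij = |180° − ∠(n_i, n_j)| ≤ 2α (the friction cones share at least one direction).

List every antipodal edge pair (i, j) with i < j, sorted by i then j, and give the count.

α = atan 0.1 = 5.71°;  2α = 11.42°
n_0 = (-0.9575, -0.2885)
n_1 = (-0.2646, -0.9644)
n_2 = (+0.3369, -0.9415)
n_3 = (+0.9776, +0.2102)
n_4 = (+0.1900, +0.9818)
n_5 = (-0.4821, +0.8761)
  (0,1): δ = 122.11°  ·
  (0,2): δ = 87.08°  ·
  (0,3): δ = 4.63°  ✓
  (0,4): δ = 62.28°  ·
  (0,5): δ = 102.05°  ·
  (1,2): δ = 144.97°  ·
  (1,3): δ = 62.52°  ·
  (1,4): δ = 4.39°  ✓
  (1,5): δ = 44.16°  ·
  (2,3): δ = 97.55°  ·
  (2,4): δ = 30.64°  ·
  (2,5): δ = 9.13°  ✓
  (3,4): δ = 113.09°  ·
  (3,5): δ = 73.31°  ·
  (4,5): δ = 140.22°  ·
antipodal pairs: 3

count = 3; pairs: (0,3), (1,4), (2,5)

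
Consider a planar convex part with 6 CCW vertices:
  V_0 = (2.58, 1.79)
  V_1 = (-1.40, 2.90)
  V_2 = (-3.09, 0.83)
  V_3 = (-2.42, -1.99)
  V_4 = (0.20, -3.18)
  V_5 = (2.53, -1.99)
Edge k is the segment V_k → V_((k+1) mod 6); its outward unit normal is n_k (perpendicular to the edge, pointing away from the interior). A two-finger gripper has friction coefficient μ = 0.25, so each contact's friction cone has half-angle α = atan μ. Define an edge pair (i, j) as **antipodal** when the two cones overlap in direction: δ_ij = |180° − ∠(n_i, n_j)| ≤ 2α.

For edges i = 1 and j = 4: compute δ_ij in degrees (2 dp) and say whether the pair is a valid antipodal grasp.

δ = 23.72°, valid

α = atan 0.25 = 14.04°;  2α = 28.07°
edge 1: e_1 = (-1.69, -2.07);  n_1 = (-0.7746, +0.6324)
edge 4: e_4 = (+2.33, +1.19);  n_4 = (+0.4548, -0.8906)
∠(n_1, n_4) = 156.28°
δ = |180° − 156.28°| = 23.72°
23.72° ≤ 2α = 28.07°  →  valid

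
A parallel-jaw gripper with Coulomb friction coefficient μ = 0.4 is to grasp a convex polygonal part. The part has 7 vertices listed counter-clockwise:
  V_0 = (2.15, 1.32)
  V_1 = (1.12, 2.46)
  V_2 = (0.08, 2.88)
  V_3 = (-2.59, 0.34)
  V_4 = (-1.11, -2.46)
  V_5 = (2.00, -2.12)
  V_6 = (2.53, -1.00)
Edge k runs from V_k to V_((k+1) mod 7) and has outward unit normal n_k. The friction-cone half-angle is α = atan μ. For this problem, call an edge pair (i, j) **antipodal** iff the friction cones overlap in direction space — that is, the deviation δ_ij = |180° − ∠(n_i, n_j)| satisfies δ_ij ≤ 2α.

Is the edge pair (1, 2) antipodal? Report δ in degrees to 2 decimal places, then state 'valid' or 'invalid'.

δ = 114.44°, invalid

α = atan 0.4 = 21.80°;  2α = 43.60°
edge 1: e_1 = (-1.04, +0.42);  n_1 = (+0.3745, +0.9272)
edge 2: e_2 = (-2.67, -2.54);  n_2 = (-0.6892, +0.7245)
∠(n_1, n_2) = 65.56°
δ = |180° − 65.56°| = 114.44°
114.44° > 2α = 43.60°  →  invalid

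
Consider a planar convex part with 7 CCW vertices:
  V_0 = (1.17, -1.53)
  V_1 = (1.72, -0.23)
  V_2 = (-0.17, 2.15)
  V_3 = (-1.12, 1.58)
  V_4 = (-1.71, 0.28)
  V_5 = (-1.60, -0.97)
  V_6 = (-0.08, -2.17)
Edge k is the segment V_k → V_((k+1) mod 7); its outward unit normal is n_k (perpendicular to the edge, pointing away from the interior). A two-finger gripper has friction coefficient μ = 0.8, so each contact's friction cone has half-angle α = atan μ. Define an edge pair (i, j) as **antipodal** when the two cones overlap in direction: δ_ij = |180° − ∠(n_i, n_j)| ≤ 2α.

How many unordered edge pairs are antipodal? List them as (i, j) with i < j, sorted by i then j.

count = 11; pairs: (0,2), (0,3), (0,4), (0,5), (1,3), (1,4), (1,5), (2,5), (2,6), (3,6), (4,6)

α = atan 0.8 = 38.66°;  2α = 77.32°
n_0 = (+0.9210, -0.3896)
n_1 = (+0.7831, +0.6219)
n_2 = (-0.5145, +0.8575)
n_3 = (-0.9106, +0.4133)
n_4 = (-0.9962, -0.0877)
n_5 = (-0.6196, -0.7849)
n_6 = (+0.4557, -0.8901)
  (0,1): δ = 118.61°  ·
  (0,2): δ = 36.10°  ✓
  (0,3): δ = 1.48°  ✓
  (0,4): δ = 27.96°  ✓
  (0,5): δ = 74.64°  ✓
  (0,6): δ = 140.04°  ·
  (1,2): δ = 97.49°  ·
  (1,3): δ = 62.86°  ✓
  (1,4): δ = 33.42°  ✓
  (1,5): δ = 13.26°  ✓
  (1,6): δ = 78.66°  ·
  (2,3): δ = 145.37°  ·
  (2,4): δ = 115.93°  ·
  (2,5): δ = 69.25°  ✓
  (2,6): δ = 3.85°  ✓
  (3,4): δ = 150.56°  ·
  (3,5): δ = 103.88°  ·
  (3,6): δ = 38.48°  ✓
  (4,5): δ = 133.32°  ·
  (4,6): δ = 67.92°  ✓
  (5,6): δ = 114.60°  ·
antipodal pairs: 11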